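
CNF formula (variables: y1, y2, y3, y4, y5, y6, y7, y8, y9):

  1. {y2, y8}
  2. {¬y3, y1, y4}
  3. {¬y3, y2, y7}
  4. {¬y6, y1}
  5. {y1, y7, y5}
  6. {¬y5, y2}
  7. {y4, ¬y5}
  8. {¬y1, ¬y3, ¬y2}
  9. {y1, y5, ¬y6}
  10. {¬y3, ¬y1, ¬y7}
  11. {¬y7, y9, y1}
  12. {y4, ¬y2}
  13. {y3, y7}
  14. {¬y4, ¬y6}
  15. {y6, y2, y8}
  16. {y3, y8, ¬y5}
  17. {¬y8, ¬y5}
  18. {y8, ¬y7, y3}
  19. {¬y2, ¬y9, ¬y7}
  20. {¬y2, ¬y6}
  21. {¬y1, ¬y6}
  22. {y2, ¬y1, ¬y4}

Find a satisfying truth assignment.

y1=True  y2=False  y3=False  y4=False  y5=False  y6=False  y7=True  y8=True  y9=False

Branch on y1: take y1 = True.
  then y6 is forced to False.
Set y2 = False and propagate.
  then y8 is forced to True.
  then y5 is forced to False.
  then y4 is forced to False.
Try y3 = False.
  then y7 is forced to True.
y9 is now unconstrained; take y9 = False.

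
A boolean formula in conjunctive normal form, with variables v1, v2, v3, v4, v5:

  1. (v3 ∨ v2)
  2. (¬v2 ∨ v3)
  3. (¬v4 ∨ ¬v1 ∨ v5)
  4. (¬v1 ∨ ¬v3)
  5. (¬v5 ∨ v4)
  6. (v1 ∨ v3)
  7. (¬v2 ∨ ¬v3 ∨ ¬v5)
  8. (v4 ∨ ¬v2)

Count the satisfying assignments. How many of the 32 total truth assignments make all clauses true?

4

The models are:
  v1=0 v2=0 v3=1 v4=0 v5=0
  v1=0 v2=0 v3=1 v4=1 v5=0
  v1=0 v2=0 v3=1 v4=1 v5=1
  v1=0 v2=1 v3=1 v4=1 v5=0
Count: 4.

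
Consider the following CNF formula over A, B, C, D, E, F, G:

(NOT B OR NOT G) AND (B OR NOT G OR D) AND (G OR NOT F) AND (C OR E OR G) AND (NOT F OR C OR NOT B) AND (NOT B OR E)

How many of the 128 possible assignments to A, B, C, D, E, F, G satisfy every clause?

Case analysis on B and G:
  B=T, G=T: a clause becomes empty — 0.
  B=T, G=F: forces E=T; F=F; A, C, D free → 2^3 = 8.
  B=F, G=T: forces D=T; A, C, E, F free → 2^4 = 16.
  B=F, G=F: A, D free; 3 ways for (C,E,F) × 2^2 = 12.
Total: 0 + 8 + 16 + 12 = 36.

36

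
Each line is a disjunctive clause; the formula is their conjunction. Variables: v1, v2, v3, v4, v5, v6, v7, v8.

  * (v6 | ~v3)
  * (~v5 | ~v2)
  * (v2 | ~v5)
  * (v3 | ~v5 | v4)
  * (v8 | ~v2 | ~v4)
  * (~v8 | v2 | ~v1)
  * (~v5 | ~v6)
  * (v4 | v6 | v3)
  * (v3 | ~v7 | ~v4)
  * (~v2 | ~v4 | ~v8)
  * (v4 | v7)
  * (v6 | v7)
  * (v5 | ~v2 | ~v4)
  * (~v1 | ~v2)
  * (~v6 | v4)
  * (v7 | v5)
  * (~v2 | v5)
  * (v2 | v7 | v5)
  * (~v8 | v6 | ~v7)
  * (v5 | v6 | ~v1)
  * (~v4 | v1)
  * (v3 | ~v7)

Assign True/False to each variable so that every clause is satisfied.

v1 = 1, v2 = 0, v3 = 1, v4 = 1, v5 = 0, v6 = 1, v7 = 1, v8 = 0

Set v1 = True and propagate.
  then v2 is forced to False.
  then v5 is forced to False.
  then v8 is forced to False.
  then v7 is forced to True.
  then v6 is forced to True.
  then v4 is forced to True.
  then v3 is forced to True.
Every clause has at least one true literal under this assignment.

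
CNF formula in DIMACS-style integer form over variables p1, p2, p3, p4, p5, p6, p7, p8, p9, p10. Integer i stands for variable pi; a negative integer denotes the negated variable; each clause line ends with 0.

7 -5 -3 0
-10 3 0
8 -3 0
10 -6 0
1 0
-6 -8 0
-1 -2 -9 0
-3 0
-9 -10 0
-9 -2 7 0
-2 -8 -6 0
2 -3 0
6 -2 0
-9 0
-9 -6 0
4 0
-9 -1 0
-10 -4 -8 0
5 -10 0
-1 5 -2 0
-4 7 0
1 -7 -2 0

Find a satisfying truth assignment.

p1=T, p2=F, p3=F, p4=T, p5=T, p6=F, p7=T, p8=T, p9=F, p10=F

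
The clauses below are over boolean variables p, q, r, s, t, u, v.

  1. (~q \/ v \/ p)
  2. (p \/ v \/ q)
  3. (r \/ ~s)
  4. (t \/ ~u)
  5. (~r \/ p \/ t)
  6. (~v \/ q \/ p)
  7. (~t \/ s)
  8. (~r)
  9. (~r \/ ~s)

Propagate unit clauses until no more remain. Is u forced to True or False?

Unit clause (~r) sets r = False.
(~s \/ r) with r = False leaves only ~s, so s = False.
From (s \/ ~t) and s = False: t = False.
(t \/ ~u): since t = False, the clause reduces to (~u). u = False.

False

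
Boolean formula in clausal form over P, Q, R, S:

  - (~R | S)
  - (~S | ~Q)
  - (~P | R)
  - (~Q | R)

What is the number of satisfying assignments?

4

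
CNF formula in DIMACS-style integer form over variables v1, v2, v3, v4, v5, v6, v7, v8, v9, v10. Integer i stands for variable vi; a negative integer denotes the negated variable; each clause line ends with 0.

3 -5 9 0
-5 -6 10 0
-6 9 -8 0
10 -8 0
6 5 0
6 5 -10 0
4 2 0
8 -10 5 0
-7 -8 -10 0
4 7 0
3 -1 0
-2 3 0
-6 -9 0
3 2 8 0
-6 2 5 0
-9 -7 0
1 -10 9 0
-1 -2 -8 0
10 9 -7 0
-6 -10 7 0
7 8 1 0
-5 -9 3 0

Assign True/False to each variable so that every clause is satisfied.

v3 occurs only positively in the remaining clauses — set v3 = True.
v4 occurs only positively in the remaining clauses — set v4 = True.
Try v1 = True.
Branch on v2: take v2 = True.
  then v8 is forced to False.
For the remaining variables, v5 = True, v6 = True, v7 = True, v9 = False, v10 = True works.

v1=True, v2=True, v3=True, v4=True, v5=True, v6=True, v7=True, v8=False, v9=False, v10=True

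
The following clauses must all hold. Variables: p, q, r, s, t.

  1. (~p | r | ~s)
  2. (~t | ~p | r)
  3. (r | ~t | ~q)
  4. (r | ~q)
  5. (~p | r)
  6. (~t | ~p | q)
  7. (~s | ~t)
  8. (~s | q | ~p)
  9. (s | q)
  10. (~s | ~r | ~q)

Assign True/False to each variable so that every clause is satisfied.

p=T, q=T, r=T, s=F, t=T

Check each clause:
  1. (~s | ~p | r) — r is true.
  2. (~p | ~t | r) — r is true.
  3. (~q | ~t | r) — r is true.
  4. (~q | r) — r is true.
  5. (r | ~p) — r is true.
  6. (~p | ~t | q) — q is true.
  7. (~t | ~s) — ~s is true.
  8. (q | ~p | ~s) — q is true.
  9. (s | q) — q is true.
  10. (~r | ~q | ~s) — ~s is true.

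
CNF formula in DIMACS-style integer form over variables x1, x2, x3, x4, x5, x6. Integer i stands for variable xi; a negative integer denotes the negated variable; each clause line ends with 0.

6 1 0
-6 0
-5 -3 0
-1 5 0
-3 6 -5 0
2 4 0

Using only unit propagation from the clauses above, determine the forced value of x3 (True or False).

False

(~x6) is a unit clause: x6 = False.
(x6 \/ x1): since x6 = False, the clause reduces to (x1). x1 = True.
(~x1 \/ x5): since x1 = True, the clause reduces to (x5). x5 = True.
(~x5 \/ ~x3) with x5 = True leaves only ~x3, so x3 = False.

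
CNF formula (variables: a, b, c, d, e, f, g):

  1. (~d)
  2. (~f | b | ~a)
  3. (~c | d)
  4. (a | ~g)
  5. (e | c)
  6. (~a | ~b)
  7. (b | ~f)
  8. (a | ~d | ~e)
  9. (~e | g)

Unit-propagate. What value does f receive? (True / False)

False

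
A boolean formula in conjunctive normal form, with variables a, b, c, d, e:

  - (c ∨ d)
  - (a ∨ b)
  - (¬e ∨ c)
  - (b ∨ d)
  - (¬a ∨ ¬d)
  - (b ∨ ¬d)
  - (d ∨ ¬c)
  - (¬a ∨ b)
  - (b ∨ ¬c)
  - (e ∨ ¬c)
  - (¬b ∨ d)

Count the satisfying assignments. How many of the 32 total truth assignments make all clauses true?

2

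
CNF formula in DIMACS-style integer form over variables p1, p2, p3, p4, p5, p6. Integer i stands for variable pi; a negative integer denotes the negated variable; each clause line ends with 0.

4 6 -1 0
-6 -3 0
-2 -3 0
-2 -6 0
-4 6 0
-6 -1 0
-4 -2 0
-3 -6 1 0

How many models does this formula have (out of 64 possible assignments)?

Split on p6, then p1.
  p6=T, p1=T: a clause becomes empty — 0.
  p6=T, p1=F: remaining (p2,p3,p4,p5) ∈ {(F,F,F,F); (F,F,F,T); (F,F,T,F); (F,F,T,T)} — 4.
  p6=F, p1=T: a clause becomes empty — 0.
  p6=F, p1=F: p5 free; 3 ways for (p2,p3,p4) × 2^1 = 6.
Total: 0 + 4 + 0 + 6 = 10.

10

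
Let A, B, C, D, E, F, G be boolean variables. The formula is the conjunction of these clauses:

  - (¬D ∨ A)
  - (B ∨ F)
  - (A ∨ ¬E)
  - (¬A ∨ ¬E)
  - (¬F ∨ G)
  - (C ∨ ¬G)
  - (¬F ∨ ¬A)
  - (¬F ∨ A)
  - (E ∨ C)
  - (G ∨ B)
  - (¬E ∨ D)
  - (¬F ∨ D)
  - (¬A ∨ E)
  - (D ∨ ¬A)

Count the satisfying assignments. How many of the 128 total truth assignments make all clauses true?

Satisfying assignments:
  A=0 B=1 C=1 D=0 E=0 F=0 G=0
  A=0 B=1 C=1 D=0 E=0 F=0 G=1
Count: 2.

2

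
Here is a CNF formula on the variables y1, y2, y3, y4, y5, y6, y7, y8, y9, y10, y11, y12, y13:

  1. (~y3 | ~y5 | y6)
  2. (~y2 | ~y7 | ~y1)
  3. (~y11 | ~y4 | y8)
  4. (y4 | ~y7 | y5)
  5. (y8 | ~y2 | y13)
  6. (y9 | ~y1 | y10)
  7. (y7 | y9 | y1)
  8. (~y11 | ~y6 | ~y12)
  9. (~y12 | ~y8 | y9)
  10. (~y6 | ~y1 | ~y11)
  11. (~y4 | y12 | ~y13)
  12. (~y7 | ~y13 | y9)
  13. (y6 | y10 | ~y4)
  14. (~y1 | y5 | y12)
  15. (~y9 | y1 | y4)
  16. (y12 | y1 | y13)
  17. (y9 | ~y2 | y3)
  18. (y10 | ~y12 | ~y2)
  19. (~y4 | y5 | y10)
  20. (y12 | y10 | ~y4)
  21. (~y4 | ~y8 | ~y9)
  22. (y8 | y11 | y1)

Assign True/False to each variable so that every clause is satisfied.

y1=T, y2=F, y3=F, y4=F, y5=T, y6=F, y7=F, y8=T, y9=T, y10=T, y11=F, y12=T, y13=T

Check each clause:
  1. (y6 | ~y3 | ~y5) — ~y3 is true.
  2. (~y1 | ~y7 | ~y2) — ~y7 is true.
  3. (~y11 | ~y4 | y8) — y8 is true.
  4. (~y7 | y4 | y5) — ~y7 is true.
  5. (y8 | ~y2 | y13) — y8 is true.
  6. (~y1 | y10 | y9) — y9 is true.
  7. (y9 | y1 | y7) — y1 is true.
  8. (~y11 | ~y6 | ~y12) — ~y6 is true.
  9. (~y8 | y9 | ~y12) — y9 is true.
  10. (~y6 | ~y11 | ~y1) — ~y6 is true.
  11. (~y4 | y12 | ~y13) — ~y4 is true.
  12. (y9 | ~y13 | ~y7) — y9 is true.
  13. (y6 | y10 | ~y4) — y10 is true.
  14. (y12 | ~y1 | y5) — y12 is true.
  15. (~y9 | y1 | y4) — y1 is true.
  16. (y12 | y1 | y13) — y1 is true.
  17. (~y2 | y9 | y3) — y9 is true.
  18. (y10 | ~y2 | ~y12) — y10 is true.
  19. (y10 | ~y4 | y5) — y10 is true.
  20. (y12 | ~y4 | y10) — y10 is true.
  21. (~y9 | ~y8 | ~y4) — ~y4 is true.
  22. (y8 | y1 | y11) — y8 is true.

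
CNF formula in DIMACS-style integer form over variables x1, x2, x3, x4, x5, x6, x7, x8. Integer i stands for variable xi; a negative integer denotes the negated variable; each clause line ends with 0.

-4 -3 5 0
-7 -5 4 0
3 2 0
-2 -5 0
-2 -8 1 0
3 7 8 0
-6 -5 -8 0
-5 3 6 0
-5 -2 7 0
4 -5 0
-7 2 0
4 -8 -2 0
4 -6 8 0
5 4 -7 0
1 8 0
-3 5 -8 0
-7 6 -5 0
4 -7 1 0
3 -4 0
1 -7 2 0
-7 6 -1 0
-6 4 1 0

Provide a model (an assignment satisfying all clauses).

x1=T, x2=F, x3=T, x4=T, x5=T, x6=T, x7=F, x8=F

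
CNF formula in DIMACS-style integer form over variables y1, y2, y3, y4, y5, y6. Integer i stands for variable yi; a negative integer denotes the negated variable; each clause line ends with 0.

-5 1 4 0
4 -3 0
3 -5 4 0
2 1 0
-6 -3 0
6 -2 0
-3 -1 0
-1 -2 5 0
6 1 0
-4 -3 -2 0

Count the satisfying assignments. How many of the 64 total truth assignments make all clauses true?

Split on y1, then y3.
  y1=T, y3=T: a clause becomes empty — 0.
  y1=T, y3=F: 7 of the 16 assignments to (y2,y4,y5,y6) work.
  y1=F, y3=T: a clause becomes empty — 0.
  y1=F, y3=F: remaining (y2,y4,y5,y6) ∈ {(T,F,F,T); (T,T,F,T); (T,T,T,T)} — 3.
Total: 0 + 7 + 0 + 3 = 10.

10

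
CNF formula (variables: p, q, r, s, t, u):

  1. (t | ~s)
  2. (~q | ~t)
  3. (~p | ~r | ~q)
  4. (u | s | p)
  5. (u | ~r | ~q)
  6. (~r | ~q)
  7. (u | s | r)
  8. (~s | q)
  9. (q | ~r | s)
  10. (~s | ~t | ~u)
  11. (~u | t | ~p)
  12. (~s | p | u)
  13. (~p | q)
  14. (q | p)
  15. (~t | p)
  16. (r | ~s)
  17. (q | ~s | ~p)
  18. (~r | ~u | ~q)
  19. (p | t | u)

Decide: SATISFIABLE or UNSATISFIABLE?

SATISFIABLE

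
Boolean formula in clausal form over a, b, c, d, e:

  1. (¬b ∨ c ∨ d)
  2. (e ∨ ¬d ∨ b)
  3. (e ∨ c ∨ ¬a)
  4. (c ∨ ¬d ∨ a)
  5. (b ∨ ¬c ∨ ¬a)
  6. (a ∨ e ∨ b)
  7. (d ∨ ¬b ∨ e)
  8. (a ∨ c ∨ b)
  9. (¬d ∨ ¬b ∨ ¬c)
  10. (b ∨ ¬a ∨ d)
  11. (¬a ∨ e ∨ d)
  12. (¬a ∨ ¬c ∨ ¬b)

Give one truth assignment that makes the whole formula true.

a=F  b=F  c=T  d=F  e=T

Check each clause:
  1. (¬b ∨ c ∨ d) — c is true.
  2. (b ∨ e ∨ ¬d) — ¬d is true.
  3. (c ∨ ¬a ∨ e) — c is true.
  4. (a ∨ ¬d ∨ c) — c is true.
  5. (¬a ∨ b ∨ ¬c) — ¬a is true.
  6. (b ∨ a ∨ e) — e is true.
  7. (¬b ∨ e ∨ d) — e is true.
  8. (a ∨ c ∨ b) — c is true.
  9. (¬c ∨ ¬b ∨ ¬d) — ¬d is true.
  10. (b ∨ ¬a ∨ d) — ¬a is true.
  11. (e ∨ ¬a ∨ d) — e is true.
  12. (¬c ∨ ¬b ∨ ¬a) — ¬b is true.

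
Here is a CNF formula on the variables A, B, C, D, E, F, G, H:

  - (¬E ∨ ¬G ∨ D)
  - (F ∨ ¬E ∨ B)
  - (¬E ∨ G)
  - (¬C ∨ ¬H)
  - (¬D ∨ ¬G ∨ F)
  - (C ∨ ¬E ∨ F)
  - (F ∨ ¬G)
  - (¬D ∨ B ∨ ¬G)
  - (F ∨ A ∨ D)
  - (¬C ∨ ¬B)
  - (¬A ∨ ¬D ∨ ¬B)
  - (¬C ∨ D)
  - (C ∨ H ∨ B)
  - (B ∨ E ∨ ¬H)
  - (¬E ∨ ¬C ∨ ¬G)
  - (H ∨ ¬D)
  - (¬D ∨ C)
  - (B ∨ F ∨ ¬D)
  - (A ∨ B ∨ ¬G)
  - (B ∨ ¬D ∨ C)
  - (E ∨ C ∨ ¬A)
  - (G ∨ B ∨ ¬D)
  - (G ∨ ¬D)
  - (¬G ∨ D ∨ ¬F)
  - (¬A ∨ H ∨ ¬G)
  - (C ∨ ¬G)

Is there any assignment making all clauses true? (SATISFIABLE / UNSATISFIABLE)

SATISFIABLE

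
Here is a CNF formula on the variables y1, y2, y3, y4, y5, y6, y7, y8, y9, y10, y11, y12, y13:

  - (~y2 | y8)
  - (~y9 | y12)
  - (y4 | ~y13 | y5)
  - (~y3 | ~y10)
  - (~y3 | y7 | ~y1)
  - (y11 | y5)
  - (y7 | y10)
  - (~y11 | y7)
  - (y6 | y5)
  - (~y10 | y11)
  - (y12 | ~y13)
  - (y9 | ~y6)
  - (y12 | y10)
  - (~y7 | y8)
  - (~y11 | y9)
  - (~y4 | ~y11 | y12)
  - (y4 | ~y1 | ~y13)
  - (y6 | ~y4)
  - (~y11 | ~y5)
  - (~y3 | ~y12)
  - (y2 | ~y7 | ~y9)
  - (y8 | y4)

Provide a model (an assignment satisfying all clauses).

y1=0, y2=1, y3=0, y4=1, y5=1, y6=1, y7=1, y8=1, y9=1, y10=0, y11=0, y12=1, y13=0

Pure literal: y1 appears only negated; assign y1 = False.
y3 occurs only negated in the remaining clauses — set y3 = False.
Branch on y2: take y2 = True.
  then y8 is forced to True.
Set y4 = True and propagate.
  then y6 is forced to True.
  then y9 is forced to True.
  then y12 is forced to True.
Try y5 = True.
  then y11 is forced to False.
  then y10 is forced to False.
  then y7 is forced to True.
y13 is now unconstrained; take y13 = False.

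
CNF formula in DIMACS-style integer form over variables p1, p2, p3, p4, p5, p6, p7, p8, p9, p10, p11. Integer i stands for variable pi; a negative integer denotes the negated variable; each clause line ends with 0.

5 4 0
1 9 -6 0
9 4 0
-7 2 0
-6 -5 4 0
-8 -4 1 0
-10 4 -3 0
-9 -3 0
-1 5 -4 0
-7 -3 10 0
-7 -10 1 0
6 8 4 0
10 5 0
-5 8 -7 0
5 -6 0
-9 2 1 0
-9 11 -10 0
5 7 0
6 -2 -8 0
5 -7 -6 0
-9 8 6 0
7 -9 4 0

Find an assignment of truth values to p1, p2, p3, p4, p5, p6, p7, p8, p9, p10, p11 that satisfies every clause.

p3 occurs only negated in the remaining clauses — set p3 = False.
Pure literal: p11 appears only positively; assign p11 = True.
Set p1 = True and propagate.
Branch on p2: take p2 = True.
Branch on p4: take p4 = True.
  then p5 is forced to True.
For the remaining variables, p6 = False, p7 = False, p8 = False, p9 = False, p10 = False works.
Every clause has at least one true literal under this assignment.
Check each clause:
  1. (p4 \/ p5) — p4 is true.
  2. (p1 \/ ~p6 \/ p9) — ~p6 is true.
  3. (p9 \/ p4) — p4 is true.
  4. (p2 \/ ~p7) — ~p7 is true.
  5. (p4 \/ ~p5 \/ ~p6) — ~p6 is true.
  6. (p1 \/ ~p4 \/ ~p8) — ~p8 is true.
  7. (~p10 \/ p4 \/ ~p3) — p4 is true.
  8. (~p3 \/ ~p9) — ~p3 is true.
  9. (~p4 \/ p5 \/ ~p1) — p5 is true.
  10. (~p7 \/ ~p3 \/ p10) — ~p7 is true.
  11. (p1 \/ ~p7 \/ ~p10) — ~p7 is true.
  12. (p4 \/ p6 \/ p8) — p4 is true.
  13. (p10 \/ p5) — p5 is true.
  14. (p8 \/ ~p7 \/ ~p5) — ~p7 is true.
  15. (~p6 \/ p5) — ~p6 is true.
  16. (p1 \/ p2 \/ ~p9) — p1 is true.
  17. (~p9 \/ p11 \/ ~p10) — p11 is true.
  18. (p7 \/ p5) — p5 is true.
  19. (~p8 \/ p6 \/ ~p2) — ~p8 is true.
  20. (~p7 \/ ~p6 \/ p5) — ~p7 is true.
  21. (p8 \/ p6 \/ ~p9) — ~p9 is true.
  22. (p7 \/ p4 \/ ~p9) — p4 is true.

p1 = True  p2 = True  p3 = False  p4 = True  p5 = True  p6 = False  p7 = False  p8 = False  p9 = False  p10 = False  p11 = True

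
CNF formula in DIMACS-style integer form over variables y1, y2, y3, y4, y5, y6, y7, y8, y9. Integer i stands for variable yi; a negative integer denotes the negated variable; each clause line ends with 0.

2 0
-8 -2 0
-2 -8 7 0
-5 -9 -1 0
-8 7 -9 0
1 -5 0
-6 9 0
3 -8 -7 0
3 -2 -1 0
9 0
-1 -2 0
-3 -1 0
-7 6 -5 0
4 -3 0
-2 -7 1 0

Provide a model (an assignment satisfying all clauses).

The clause (y2) is unit: y2 must be True.
Unit propagation: (¬y8) forces y8 = False.
Unit propagation: (y9) forces y9 = True.
(¬y1) is a unit clause, so y1 = False.
(¬y5) is a unit clause, so y5 = False.
(¬y7) is a unit clause, so y7 = False.
Pure literal: y4 appears only positively; assign y4 = True.
y3, y6 are now unconstrained; take y3 = True, y6 = True.

y1 = False  y2 = True  y3 = True  y4 = True  y5 = False  y6 = True  y7 = False  y8 = False  y9 = True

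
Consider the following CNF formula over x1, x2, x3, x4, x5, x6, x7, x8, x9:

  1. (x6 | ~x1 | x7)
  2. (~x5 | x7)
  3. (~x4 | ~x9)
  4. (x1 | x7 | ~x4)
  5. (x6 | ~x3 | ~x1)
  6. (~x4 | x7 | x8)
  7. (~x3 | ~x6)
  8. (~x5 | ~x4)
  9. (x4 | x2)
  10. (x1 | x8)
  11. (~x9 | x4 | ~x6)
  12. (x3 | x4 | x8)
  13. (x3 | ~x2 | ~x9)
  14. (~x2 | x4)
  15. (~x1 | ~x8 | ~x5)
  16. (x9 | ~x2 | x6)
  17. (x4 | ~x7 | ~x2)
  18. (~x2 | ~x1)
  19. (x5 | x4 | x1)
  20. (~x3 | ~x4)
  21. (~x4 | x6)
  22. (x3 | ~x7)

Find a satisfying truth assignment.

x1=1, x2=0, x3=0, x4=1, x5=0, x6=1, x7=0, x8=1, x9=0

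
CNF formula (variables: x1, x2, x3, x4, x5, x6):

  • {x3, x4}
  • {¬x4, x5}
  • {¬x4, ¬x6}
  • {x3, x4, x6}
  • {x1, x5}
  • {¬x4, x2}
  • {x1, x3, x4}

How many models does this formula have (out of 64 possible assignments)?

Split on x4, then x3.
  x4=T, x3=T: remaining (x1,x2,x5,x6) ∈ {(F,T,T,F); (T,T,T,F)} — 2.
  x4=T, x3=F: remaining (x1,x2,x5,x6) ∈ {(F,T,T,F); (T,T,T,F)} — 2.
  x4=F, x3=T: x2, x6 free; 3 ways for (x1,x5) × 2^2 = 12.
  x4=F, x3=F: a clause becomes empty — 0.
Total: 2 + 2 + 12 + 0 = 16.

16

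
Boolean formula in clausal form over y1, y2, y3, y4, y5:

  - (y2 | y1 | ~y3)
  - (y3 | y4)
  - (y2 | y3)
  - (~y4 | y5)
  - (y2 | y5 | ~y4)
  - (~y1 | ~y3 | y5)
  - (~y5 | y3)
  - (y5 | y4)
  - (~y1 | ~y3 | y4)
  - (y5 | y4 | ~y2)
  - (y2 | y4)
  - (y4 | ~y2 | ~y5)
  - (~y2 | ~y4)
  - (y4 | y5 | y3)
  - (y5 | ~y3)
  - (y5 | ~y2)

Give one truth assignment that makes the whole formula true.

y1 = True  y2 = False  y3 = True  y4 = True  y5 = True

Try y1 = True.
The remaining clauses are satisfied by y2 = False, y3 = True, y4 = True, y5 = True.
Check each clause:
  1. (y2 | y1 | ~y3) — y1 is true.
  2. (y3 | y4) — y3 is true.
  3. (y2 | y3) — y3 is true.
  4. (y5 | ~y4) — y5 is true.
  5. (y2 | y5 | ~y4) — y5 is true.
  6. (~y1 | y5 | ~y3) — y5 is true.
  7. (y3 | ~y5) — y3 is true.
  8. (y4 | y5) — y4 is true.
  9. (~y3 | y4 | ~y1) — y4 is true.
  10. (y5 | y4 | ~y2) — y4 is true.
  11. (y2 | y4) — y4 is true.
  12. (~y5 | ~y2 | y4) — y4 is true.
  13. (~y4 | ~y2) — ~y2 is true.
  14. (y4 | y5 | y3) — y3 is true.
  15. (y5 | ~y3) — y5 is true.
  16. (~y2 | y5) — y5 is true.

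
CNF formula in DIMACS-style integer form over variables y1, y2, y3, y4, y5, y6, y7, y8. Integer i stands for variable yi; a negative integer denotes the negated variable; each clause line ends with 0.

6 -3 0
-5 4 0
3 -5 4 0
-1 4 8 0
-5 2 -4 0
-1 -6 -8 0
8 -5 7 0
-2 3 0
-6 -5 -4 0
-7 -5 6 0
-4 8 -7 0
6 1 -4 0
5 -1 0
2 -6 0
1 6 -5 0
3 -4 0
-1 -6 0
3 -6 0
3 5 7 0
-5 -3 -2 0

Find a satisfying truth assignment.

y1 = False, y2 = False, y3 = False, y4 = False, y5 = False, y6 = False, y7 = True, y8 = False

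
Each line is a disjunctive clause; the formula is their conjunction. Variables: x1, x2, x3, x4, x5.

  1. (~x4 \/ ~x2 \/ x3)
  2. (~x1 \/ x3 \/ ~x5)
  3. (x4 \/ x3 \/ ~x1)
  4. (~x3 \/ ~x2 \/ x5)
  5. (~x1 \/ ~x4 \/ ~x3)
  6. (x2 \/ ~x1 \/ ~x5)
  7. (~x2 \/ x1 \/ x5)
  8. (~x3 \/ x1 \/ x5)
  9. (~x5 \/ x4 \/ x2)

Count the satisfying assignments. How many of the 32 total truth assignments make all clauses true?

Case analysis on x1 and x3:
  x1=1, x3=1: remaining (x2,x4,x5) ∈ {(0,0,0); (1,0,1)} — 2.
  x1=1, x3=0: remaining (x2,x4,x5) ∈ {(0,1,0)} — 1.
  x1=0, x3=1: remaining (x2,x4,x5) ∈ {(0,1,1); (1,0,1); (1,1,1)} — 3.
  x1=0, x3=0: remaining (x2,x4,x5) ∈ {(0,0,0); (0,1,0); (0,1,1); (1,0,1)} — 4.
Total: 2 + 1 + 3 + 4 = 10.

10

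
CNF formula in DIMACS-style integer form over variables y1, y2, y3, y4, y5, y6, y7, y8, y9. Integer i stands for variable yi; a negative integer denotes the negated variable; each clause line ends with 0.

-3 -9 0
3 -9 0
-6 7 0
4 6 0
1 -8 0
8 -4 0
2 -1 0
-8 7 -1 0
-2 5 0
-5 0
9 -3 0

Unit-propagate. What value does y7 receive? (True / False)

(~y5) is a unit clause: y5 = False.
(~y2 | y5): since y5 = False, the clause reduces to (~y2). y2 = False.
(~y1 | y2) with y2 = False leaves only ~y1, so y1 = False.
(y1 | ~y8): since y1 = False, the clause reduces to (~y8). y8 = False.
(~y4 | y8) with y8 = False leaves only ~y4, so y4 = False.
In (y4 | y6), y4 is now false; y6 must hold, so y6 = True.
(~y6 | y7): since y6 = True, the clause reduces to (y7). y7 = True.

True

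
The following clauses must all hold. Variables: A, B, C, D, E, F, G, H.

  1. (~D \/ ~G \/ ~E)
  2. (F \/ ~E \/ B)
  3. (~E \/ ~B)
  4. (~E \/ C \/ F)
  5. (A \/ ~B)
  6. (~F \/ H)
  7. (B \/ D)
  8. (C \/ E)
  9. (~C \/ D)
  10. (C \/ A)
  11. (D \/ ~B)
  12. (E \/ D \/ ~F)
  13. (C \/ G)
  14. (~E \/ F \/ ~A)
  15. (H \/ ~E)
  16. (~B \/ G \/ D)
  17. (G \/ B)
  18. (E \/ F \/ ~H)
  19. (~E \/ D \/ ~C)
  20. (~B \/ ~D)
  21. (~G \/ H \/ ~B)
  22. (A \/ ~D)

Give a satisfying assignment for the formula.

Try A = True.
Branch on B: take B = False.
  then D is forced to True.
  then G is forced to True.
  then E is forced to False.
  then C is forced to True.
The remaining clauses are satisfied by F = False, H = False.

A=T, B=F, C=T, D=T, E=F, F=F, G=T, H=F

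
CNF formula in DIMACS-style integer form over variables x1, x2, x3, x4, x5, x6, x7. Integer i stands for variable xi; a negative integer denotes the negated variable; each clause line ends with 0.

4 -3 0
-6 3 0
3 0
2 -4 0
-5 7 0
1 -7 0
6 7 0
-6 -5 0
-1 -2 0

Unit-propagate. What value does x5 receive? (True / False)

False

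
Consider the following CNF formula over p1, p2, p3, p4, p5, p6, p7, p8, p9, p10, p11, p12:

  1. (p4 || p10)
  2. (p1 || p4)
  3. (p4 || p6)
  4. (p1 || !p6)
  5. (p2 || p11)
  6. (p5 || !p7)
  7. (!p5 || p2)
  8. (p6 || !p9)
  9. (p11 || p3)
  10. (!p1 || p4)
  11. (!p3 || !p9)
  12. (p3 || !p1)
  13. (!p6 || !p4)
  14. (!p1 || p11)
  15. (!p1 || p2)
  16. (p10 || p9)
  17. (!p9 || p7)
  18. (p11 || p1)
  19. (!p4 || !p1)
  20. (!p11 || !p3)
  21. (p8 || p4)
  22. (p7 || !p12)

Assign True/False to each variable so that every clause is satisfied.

Pure literal: p2 appears only positively; assign p2 = True.
Pure literal: p10 appears only positively; assign p10 = True.
Set p1 = False and propagate.
  then p4 is forced to True.
  then p6 is forced to False.
  then p9 is forced to False.
  then p11 is forced to True.
  then p3 is forced to False.
For the remaining variables, p5 = False, p7 = False, p8 = False, p12 = False works.

p1 = 0  p2 = 1  p3 = 0  p4 = 1  p5 = 0  p6 = 0  p7 = 0  p8 = 0  p9 = 0  p10 = 1  p11 = 1  p12 = 0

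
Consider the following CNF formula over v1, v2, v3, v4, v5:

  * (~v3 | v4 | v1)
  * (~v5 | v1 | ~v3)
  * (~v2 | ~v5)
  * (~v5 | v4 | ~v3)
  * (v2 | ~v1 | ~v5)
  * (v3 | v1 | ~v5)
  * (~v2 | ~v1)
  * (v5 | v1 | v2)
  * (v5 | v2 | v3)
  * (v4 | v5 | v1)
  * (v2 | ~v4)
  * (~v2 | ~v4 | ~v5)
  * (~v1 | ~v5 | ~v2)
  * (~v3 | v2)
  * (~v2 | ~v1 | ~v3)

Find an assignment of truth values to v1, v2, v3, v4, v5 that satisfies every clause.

v1 = False  v2 = True  v3 = True  v4 = True  v5 = False

Try v1 = False.
For the remaining variables, v2 = True, v3 = True, v4 = True, v5 = False works.
Every clause has at least one true literal under this assignment.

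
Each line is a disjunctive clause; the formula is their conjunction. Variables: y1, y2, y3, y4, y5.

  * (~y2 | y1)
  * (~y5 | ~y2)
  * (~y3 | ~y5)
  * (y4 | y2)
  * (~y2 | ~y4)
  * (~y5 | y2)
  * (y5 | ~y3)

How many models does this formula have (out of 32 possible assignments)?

3

Satisfying assignments:
  y1=F y2=F y3=F y4=T y5=F
  y1=T y2=F y3=F y4=T y5=F
  y1=T y2=T y3=F y4=F y5=F
Count: 3.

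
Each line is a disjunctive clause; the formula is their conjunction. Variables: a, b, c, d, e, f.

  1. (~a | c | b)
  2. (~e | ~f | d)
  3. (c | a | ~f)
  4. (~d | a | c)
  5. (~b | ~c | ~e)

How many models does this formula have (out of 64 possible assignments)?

Case analysis on c and a:
  c=1, a=1: 11 of the 16 assignments to (b,d,e,f) work.
  c=1, a=0: 11 of the 16 assignments to (b,d,e,f) work.
  c=0, a=1: 7 of the 16 assignments to (b,d,e,f) work.
  c=0, a=0: remaining (b,d,e,f) ∈ {(0,0,0,0); (0,0,1,0); (1,0,0,0); (1,0,1,0)} — 4.
Total: 11 + 11 + 7 + 4 = 33.

33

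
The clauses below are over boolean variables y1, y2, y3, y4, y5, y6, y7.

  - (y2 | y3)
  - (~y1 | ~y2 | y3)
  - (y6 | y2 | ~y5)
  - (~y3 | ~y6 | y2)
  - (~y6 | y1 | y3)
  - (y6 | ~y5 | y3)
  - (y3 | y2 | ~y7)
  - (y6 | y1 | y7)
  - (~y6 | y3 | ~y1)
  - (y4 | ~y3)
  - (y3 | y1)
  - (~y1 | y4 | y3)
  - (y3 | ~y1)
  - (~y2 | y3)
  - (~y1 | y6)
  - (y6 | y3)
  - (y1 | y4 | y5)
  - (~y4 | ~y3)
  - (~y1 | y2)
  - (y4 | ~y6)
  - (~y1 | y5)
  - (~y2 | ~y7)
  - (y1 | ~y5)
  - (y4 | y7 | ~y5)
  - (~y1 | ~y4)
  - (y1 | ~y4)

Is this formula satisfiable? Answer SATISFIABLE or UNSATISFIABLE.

UNSATISFIABLE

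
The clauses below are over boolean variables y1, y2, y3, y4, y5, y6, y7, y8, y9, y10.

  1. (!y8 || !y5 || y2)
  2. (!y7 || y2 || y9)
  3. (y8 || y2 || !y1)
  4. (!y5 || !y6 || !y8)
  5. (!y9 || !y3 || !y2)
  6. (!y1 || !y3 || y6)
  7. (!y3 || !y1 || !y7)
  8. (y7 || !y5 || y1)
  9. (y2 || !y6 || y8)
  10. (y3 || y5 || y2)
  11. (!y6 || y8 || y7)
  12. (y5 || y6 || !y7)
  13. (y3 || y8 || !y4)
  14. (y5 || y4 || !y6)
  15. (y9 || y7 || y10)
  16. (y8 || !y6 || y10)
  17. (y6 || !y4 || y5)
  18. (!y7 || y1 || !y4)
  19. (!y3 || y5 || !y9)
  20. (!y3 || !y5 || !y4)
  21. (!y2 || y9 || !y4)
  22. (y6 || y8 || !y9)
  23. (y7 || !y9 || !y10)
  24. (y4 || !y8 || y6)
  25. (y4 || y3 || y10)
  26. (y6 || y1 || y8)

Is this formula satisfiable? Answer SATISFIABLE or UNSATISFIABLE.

SATISFIABLE

Set y1 = False and propagate.
Set y2 = True and propagate.
Branch on y3: take y3 = False.
For the remaining variables, y4 = False, y5 = True, y6 = True, y7 = True, y8 = False, y9 = True, y10 = True works.
So y1=False, y2=True, y3=False, y4=False, y5=True, y6=True, y7=True, y8=False, y9=True, y10=True is a satisfying assignment.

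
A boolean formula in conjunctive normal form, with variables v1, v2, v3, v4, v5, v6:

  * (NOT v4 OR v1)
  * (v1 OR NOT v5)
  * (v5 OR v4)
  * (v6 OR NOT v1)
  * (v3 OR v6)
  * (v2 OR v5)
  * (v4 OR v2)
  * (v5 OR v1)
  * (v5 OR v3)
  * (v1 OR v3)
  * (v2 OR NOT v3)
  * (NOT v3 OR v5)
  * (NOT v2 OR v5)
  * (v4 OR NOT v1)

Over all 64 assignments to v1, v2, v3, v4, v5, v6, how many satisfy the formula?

Satisfying assignments:
  v1=1 v2=0 v3=0 v4=1 v5=1 v6=1
  v1=1 v2=1 v3=0 v4=1 v5=1 v6=1
  v1=1 v2=1 v3=1 v4=1 v5=1 v6=1
That's 3 in total.

3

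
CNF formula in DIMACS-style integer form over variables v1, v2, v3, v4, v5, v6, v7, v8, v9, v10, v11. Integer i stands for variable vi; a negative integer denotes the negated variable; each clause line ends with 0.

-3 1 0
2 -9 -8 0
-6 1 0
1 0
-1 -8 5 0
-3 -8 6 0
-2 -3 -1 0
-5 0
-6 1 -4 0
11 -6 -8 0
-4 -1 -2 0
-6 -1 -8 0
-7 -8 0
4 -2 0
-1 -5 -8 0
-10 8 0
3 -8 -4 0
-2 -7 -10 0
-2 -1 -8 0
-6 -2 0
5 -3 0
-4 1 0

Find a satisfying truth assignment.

v1 = T, v2 = F, v3 = F, v4 = F, v5 = F, v6 = F, v7 = T, v8 = F, v9 = F, v10 = F, v11 = T

The clause (v1) is unit: v1 must be True.
Unit propagation: (¬v5) forces v5 = False.
(¬v8) is a unit clause, so v8 = False.
The clause (¬v10) is unit: v10 must be False.
Unit propagation: (¬v3) forces v3 = False.
Pure literal: v2 appears only negated; assign v2 = False.
v6 occurs only negated in the remaining clauses — set v6 = False.
v4, v7, v9, v11 are now unconstrained; take v4 = False, v7 = True, v9 = False, v11 = True.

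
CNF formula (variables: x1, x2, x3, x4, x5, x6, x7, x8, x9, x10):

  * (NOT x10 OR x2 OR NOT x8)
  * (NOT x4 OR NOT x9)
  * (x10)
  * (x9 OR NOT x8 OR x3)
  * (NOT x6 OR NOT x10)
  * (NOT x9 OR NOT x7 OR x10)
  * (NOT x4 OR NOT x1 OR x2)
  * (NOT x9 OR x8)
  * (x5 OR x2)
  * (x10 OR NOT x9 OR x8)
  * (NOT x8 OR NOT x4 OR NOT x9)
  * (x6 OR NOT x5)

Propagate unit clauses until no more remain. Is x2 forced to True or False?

(x10) stands alone — x10 = True.
(NOT x6 OR NOT x10): since x10 = True, the clause reduces to (NOT x6). x6 = False.
(x6 OR NOT x5): since x6 = False, the clause reduces to (NOT x5). x5 = False.
(x5 OR x2) with x5 = False leaves only x2, so x2 = True.

True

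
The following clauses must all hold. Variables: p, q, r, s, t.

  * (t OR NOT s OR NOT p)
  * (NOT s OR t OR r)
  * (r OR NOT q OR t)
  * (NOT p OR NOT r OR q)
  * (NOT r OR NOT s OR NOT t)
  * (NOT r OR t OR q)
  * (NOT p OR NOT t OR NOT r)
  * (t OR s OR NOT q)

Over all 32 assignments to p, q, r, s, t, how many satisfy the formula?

Split on t, then r.
  t=1, r=1: remaining (p,q,s) ∈ {(0,0,0); (0,1,0)} — 2.
  t=1, r=0: p, q, s free → 2^3 = 8.
  t=0, r=1: remaining (p,q,s) ∈ {(0,1,1)} — 1.
  t=0, r=0: remaining (p,q,s) ∈ {(0,0,0); (1,0,0)} — 2.
Total: 2 + 8 + 1 + 2 = 13.

13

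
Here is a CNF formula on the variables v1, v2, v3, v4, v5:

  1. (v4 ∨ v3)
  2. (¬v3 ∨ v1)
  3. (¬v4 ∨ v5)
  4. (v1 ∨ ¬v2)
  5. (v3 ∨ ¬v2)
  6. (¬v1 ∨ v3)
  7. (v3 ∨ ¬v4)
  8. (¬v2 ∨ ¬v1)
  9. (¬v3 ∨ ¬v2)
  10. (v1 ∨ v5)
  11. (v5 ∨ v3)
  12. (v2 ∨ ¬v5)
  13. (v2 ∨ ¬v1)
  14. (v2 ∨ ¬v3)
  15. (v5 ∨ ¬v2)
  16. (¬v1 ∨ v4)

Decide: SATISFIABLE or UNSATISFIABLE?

UNSATISFIABLE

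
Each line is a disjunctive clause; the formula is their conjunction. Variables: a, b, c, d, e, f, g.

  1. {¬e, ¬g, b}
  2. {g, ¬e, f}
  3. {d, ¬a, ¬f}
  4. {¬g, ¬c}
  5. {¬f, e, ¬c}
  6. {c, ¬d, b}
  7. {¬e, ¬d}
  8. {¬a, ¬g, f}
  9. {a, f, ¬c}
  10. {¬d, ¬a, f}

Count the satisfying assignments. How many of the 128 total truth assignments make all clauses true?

24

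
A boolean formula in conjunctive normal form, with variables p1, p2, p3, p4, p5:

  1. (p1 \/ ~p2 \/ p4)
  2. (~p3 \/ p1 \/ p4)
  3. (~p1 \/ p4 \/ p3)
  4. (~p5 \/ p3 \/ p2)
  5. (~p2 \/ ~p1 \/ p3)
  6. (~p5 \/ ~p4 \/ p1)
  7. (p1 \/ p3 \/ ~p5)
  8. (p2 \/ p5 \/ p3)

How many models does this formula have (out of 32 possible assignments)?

11

Split on p1, then p3.
  p1=T, p3=T: p2, p4, p5 free → 2^3 = 8.
  p1=T, p3=F: a clause becomes empty — 0.
  p1=F, p3=T: remaining (p2,p4,p5) ∈ {(F,T,F); (T,T,F)} — 2.
  p1=F, p3=F: remaining (p2,p4,p5) ∈ {(T,T,F)} — 1.
Total: 8 + 0 + 2 + 1 = 11.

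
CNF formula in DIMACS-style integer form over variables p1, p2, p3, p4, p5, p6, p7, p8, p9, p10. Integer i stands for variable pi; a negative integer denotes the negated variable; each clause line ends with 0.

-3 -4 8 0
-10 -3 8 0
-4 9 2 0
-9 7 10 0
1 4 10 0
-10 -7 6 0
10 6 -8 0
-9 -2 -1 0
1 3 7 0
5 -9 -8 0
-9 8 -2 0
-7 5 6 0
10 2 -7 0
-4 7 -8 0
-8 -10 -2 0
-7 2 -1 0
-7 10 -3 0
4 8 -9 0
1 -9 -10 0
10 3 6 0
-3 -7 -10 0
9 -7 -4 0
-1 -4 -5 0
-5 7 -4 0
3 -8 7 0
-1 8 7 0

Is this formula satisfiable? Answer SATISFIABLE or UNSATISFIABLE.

p6 occurs only positively in the remaining clauses — set p6 = True.
Branch on p1: take p1 = False.
Set p2 = True and propagate.
For the remaining variables, p3 = False, p4 = False, p5 = False, p7 = True, p8 = False, p9 = False, p10 = True works.
So p1=F, p2=T, p3=F, p4=F, p5=F, p6=T, p7=T, p8=F, p9=F, p10=T is a satisfying assignment.

SATISFIABLE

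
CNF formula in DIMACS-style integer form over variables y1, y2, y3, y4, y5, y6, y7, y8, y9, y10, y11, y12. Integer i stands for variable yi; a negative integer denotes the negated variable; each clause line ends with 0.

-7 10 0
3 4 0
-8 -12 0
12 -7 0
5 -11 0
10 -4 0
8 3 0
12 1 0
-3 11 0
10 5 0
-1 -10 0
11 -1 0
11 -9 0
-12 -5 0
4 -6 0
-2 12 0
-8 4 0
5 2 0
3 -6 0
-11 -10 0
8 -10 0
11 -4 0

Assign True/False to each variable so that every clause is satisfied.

y1=T  y2=F  y3=T  y4=F  y5=T  y6=F  y7=F  y8=F  y9=T  y10=F  y11=T  y12=F

Check each clause:
  1. (NOT y7 OR y10) — NOT y7 is true.
  2. (y3 OR y4) — y3 is true.
  3. (NOT y8 OR NOT y12) — NOT y8 is true.
  4. (NOT y7 OR y12) — NOT y7 is true.
  5. (y5 OR NOT y11) — y5 is true.
  6. (y10 OR NOT y4) — NOT y4 is true.
  7. (y8 OR y3) — y3 is true.
  8. (y12 OR y1) — y1 is true.
  9. (NOT y3 OR y11) — y11 is true.
  10. (y10 OR y5) — y5 is true.
  11. (NOT y10 OR NOT y1) — NOT y10 is true.
  12. (NOT y1 OR y11) — y11 is true.
  13. (NOT y9 OR y11) — y11 is true.
  14. (NOT y12 OR NOT y5) — NOT y12 is true.
  15. (y4 OR NOT y6) — NOT y6 is true.
  16. (y12 OR NOT y2) — NOT y2 is true.
  17. (y4 OR NOT y8) — NOT y8 is true.
  18. (y5 OR y2) — y5 is true.
  19. (y3 OR NOT y6) — NOT y6 is true.
  20. (NOT y10 OR NOT y11) — NOT y10 is true.
  21. (NOT y10 OR y8) — NOT y10 is true.
  22. (NOT y4 OR y11) — y11 is true.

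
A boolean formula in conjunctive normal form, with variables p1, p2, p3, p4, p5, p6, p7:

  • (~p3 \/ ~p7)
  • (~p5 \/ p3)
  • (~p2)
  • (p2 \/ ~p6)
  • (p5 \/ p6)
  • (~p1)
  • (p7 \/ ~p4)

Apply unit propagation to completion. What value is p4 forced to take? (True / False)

False

(~p2) stands alone — p2 = False.
(~p6 \/ p2): since p2 = False, the clause reduces to (~p6). p6 = False.
In (p6 \/ p5), p6 is now false; p5 must hold, so p5 = True.
From (~p5 \/ p3) and p5 = True: p3 = True.
(~p3 \/ ~p7) with p3 = True leaves only ~p7, so p7 = False.
Unit clause (~p1) sets p1 = False.
(p7 \/ ~p4) with p7 = False leaves only ~p4, so p4 = False.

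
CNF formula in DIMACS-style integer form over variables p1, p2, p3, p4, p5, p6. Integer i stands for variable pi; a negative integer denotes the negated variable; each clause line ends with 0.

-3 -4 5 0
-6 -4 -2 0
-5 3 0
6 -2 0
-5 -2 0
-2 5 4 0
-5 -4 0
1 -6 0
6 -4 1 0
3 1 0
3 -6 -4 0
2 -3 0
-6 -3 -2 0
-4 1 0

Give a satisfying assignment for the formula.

p1 = True, p2 = False, p3 = False, p4 = False, p5 = False, p6 = False

Check each clause:
  1. {¬p3, p5, ¬p4} — ¬p4 is true.
  2. {¬p6, ¬p4, ¬p2} — ¬p6 is true.
  3. {¬p5, p3} — ¬p5 is true.
  4. {p6, ¬p2} — ¬p2 is true.
  5. {¬p2, ¬p5} — ¬p5 is true.
  6. {p4, p5, ¬p2} — ¬p2 is true.
  7. {¬p5, ¬p4} — ¬p5 is true.
  8. {¬p6, p1} — p1 is true.
  9. {p6, p1, ¬p4} — p1 is true.
  10. {p1, p3} — p1 is true.
  11. {¬p4, p3, ¬p6} — ¬p6 is true.
  12. {¬p3, p2} — ¬p3 is true.
  13. {¬p3, ¬p6, ¬p2} — ¬p6 is true.
  14. {¬p4, p1} — p1 is true.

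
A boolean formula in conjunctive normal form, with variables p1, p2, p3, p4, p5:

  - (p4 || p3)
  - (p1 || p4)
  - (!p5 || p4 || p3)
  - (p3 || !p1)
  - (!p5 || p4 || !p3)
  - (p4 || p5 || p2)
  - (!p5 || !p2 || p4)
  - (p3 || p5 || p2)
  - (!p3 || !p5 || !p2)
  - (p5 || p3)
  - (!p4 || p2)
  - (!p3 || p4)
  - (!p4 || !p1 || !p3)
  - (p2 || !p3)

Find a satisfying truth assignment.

p1=0, p2=1, p3=0, p4=1, p5=1

Check each clause:
  1. (p3 || p4) — p4 is true.
  2. (p1 || p4) — p4 is true.
  3. (p4 || !p5 || p3) — p4 is true.
  4. (p3 || !p1) — !p1 is true.
  5. (!p3 || !p5 || p4) — p4 is true.
  6. (p2 || p5 || p4) — p2 is true.
  7. (!p5 || p4 || !p2) — p4 is true.
  8. (p5 || p2 || p3) — p2 is true.
  9. (!p2 || !p5 || !p3) — !p3 is true.
  10. (p5 || p3) — p5 is true.
  11. (!p4 || p2) — p2 is true.
  12. (p4 || !p3) — p4 is true.
  13. (!p1 || !p4 || !p3) — !p3 is true.
  14. (!p3 || p2) — p2 is true.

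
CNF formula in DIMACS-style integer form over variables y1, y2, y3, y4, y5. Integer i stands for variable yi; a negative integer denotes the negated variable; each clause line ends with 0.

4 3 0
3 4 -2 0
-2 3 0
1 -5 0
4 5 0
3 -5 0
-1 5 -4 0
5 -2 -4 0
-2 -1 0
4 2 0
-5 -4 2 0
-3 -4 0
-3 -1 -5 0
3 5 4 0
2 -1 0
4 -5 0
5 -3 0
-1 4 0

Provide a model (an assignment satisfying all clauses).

Branch on y1: take y1 = False.
  then y5 is forced to False.
  then y4 is forced to True.
  then y2 is forced to False.
  then y3 is forced to False.

y1 = F, y2 = F, y3 = F, y4 = T, y5 = F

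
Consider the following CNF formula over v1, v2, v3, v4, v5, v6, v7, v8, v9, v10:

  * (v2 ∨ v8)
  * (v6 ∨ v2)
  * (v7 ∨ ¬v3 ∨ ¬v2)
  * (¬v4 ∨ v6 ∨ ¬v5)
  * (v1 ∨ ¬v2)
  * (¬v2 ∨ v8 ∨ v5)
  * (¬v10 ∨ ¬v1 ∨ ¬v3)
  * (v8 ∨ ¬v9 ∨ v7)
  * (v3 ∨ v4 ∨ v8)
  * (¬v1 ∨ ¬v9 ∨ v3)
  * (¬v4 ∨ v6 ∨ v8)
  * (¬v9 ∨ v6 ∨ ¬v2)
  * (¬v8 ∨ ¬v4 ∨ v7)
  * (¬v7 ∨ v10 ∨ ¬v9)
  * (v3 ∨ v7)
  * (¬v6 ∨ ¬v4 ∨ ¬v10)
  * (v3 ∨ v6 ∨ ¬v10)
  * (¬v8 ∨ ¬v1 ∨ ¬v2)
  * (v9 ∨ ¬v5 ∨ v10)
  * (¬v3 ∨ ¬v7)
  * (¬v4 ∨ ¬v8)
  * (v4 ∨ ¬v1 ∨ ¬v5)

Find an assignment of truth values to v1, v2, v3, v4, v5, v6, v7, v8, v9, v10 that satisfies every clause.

v1=True, v2=False, v3=False, v4=False, v5=False, v6=True, v7=True, v8=True, v9=False, v10=False

Set v1 = True and propagate.
Try v2 = False.
  then v8 is forced to True.
  then v6 is forced to True.
  then v4 is forced to False.
  then v5 is forced to False.
Try v3 = False.
  then v9 is forced to False.
  then v7 is forced to True.
v10 is now unconstrained; take v10 = False.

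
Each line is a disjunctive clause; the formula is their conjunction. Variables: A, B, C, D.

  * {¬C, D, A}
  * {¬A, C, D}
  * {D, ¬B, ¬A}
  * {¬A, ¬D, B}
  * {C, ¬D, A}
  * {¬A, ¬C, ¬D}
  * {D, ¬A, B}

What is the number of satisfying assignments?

Satisfying assignments:
  A=F B=F C=F D=F
  A=F B=F C=T D=T
  A=F B=T C=F D=F
  A=F B=T C=T D=T
  A=T B=T C=F D=T
That's 5 in total.

5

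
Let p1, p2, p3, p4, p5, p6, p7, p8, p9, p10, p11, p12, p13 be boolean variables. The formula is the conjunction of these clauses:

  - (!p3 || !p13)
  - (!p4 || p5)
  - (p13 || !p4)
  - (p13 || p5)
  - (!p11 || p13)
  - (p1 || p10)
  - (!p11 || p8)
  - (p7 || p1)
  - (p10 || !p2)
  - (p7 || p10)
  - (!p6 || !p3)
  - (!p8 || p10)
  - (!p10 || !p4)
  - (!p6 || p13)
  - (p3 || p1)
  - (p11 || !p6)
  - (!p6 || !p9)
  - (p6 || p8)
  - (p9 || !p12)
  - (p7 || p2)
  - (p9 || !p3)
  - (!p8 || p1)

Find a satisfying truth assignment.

p1=T  p2=F  p3=F  p4=F  p5=T  p6=F  p7=T  p8=T  p9=T  p10=T  p11=T  p12=T  p13=T

p1 occurs only positively in the remaining clauses — set p1 = True.
Pure literal: p4 appears only negated; assign p4 = False.
Set p2 = False and propagate.
  then p7 is forced to True.
Set p3 = False and propagate.
For the remaining variables, p5 = True, p6 = False, p8 = True, p9 = True, p10 = True, p11 = True, p12 = True, p13 = True works.
Check each clause:
  1. (!p3 || !p13) — !p3 is true.
  2. (!p4 || p5) — !p4 is true.
  3. (!p4 || p13) — !p4 is true.
  4. (p5 || p13) — p13 is true.
  5. (!p11 || p13) — p13 is true.
  6. (p10 || p1) — p1 is true.
  7. (p8 || !p11) — p8 is true.
  8. (p7 || p1) — p1 is true.
  9. (p10 || !p2) — p10 is true.
  10. (p10 || p7) — p10 is true.
  11. (!p6 || !p3) — !p6 is true.
  12. (!p8 || p10) — p10 is true.
  13. (!p10 || !p4) — !p4 is true.
  14. (p13 || !p6) — !p6 is true.
  15. (p3 || p1) — p1 is true.
  16. (!p6 || p11) — !p6 is true.
  17. (!p9 || !p6) — !p6 is true.
  18. (p6 || p8) — p8 is true.
  19. (!p12 || p9) — p9 is true.
  20. (p7 || p2) — p7 is true.
  21. (!p3 || p9) — p9 is true.
  22. (p1 || !p8) — p1 is true.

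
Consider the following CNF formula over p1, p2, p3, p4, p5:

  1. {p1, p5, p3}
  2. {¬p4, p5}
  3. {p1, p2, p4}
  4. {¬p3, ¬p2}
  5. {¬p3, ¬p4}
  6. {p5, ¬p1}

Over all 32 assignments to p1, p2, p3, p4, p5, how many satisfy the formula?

8

The models are:
  p1=F p2=F p3=F p4=T p5=T
  p1=F p2=T p3=F p4=F p5=T
  p1=F p2=T p3=F p4=T p5=T
  p1=T p2=F p3=F p4=F p5=T
  p1=T p2=F p3=F p4=T p5=T
  p1=T p2=F p3=T p4=F p5=T
  p1=T p2=T p3=F p4=F p5=T
  p1=T p2=T p3=F p4=T p5=T
Count: 8.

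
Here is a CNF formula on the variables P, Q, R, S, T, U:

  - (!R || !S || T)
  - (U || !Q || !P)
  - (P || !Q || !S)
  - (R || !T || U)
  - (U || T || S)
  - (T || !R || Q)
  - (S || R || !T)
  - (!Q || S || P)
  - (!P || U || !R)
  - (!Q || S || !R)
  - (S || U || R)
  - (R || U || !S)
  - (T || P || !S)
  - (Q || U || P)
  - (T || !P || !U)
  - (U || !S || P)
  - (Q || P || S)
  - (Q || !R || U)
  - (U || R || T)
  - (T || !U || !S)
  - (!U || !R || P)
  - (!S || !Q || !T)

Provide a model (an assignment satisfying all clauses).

Branch on P: take P = True.
Try Q = False.
Set R = True and propagate.
  then T is forced to True.
  then U is forced to True.
S is now unconstrained; take S = False.
Every clause has at least one true literal under this assignment.

P=T, Q=F, R=T, S=F, T=T, U=T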